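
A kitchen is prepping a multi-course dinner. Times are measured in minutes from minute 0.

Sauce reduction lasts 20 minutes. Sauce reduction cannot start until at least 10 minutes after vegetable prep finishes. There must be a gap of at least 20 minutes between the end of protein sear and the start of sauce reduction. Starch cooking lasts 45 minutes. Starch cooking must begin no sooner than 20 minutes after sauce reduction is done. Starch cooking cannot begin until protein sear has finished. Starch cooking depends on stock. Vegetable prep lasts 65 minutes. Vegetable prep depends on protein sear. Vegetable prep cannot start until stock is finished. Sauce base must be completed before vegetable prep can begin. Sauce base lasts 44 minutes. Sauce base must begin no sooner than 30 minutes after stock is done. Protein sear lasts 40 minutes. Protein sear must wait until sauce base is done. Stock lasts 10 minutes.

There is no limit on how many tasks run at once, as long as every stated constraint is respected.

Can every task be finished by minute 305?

Yes

Nothing blocks stock, so it runs from minute 0 to minute 10.
Sauce base waits on stock (finishes minute 10, plus 30-minute gap → minute 40), so it starts at minute 40 and finishes at 40 + 44 = minute 84.
Protein sear waits on sauce base (finishes minute 84), so it starts at minute 84 and finishes at 84 + 40 = minute 124.
Vegetable prep needs all of protein sear (finishes minute 124); stock (finishes minute 10); sauce base (finishes minute 84). That puts its earliest start at minute 124; it finishes at 124 + 65 = minute 189.
For sauce reduction: vegetable prep (finishes minute 189, plus 10-minute gap → minute 199); protein sear (finishes minute 124, plus 20-minute gap → minute 144). Taking the maximum gives a start of minute 199, and it finishes at 199 + 20 = minute 219.
Starch cooking has to wait for sauce reduction (finishes minute 219, plus 20-minute gap → minute 239); protein sear (finishes minute 124); stock (finishes minute 10). The latest of these is minute 239, so starch cooking runs minute 239 to 239 + 45 = minute 284.
Every task is finished by minute 284, which is no later than the deadline of 305, so the schedule is feasible.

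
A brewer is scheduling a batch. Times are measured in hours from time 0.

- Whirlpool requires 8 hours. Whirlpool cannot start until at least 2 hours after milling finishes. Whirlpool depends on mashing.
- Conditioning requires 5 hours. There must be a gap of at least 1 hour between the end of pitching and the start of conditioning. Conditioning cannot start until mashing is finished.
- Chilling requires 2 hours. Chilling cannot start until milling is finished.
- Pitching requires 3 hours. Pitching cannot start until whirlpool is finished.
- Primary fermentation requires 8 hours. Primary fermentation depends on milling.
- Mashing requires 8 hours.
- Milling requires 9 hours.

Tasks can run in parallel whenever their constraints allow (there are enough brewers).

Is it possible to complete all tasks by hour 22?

No

Mashing can start immediately at hour 0; it finishes at hour 8.
Nothing blocks milling, so it runs from hour 0 to hour 9.
After milling (finishes hour 9), primary fermentation can start at hour 9 and finishes at hour 17.
Chilling cannot begin until milling (finishes hour 9). It runs from hour 9 to 9 + 2 = hour 11.
Whirlpool has to wait for milling (finishes hour 9, plus 2-hour gap → hour 11); mashing (finishes hour 8). The latest of these is hour 11, so whirlpool runs hour 11 to 11 + 8 = hour 19.
After whirlpool (finishes hour 19), pitching can start at hour 19 and finishes at hour 22.
Conditioning cannot start until pitching (finishes hour 22, plus 1-hour gap → hour 23); mashing (finishes hour 8). The controlling bound is hour 23, so conditioning finishes at 23 + 5 = hour 28.
The earliest everything can be done is hour 28, which is after the deadline of 22, so it is not possible.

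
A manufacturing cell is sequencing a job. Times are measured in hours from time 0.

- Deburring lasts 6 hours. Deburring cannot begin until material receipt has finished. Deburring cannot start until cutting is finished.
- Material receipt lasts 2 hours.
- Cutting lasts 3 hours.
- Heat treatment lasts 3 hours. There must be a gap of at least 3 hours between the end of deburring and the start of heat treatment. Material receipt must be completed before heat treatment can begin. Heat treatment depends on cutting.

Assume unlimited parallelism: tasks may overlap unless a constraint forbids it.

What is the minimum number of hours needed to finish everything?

15

Nothing blocks cutting, so it runs from hour 0 to hour 3.
Nothing blocks material receipt, so it runs from hour 0 to hour 2.
For deburring: material receipt (finishes hour 2); cutting (finishes hour 3). Taking the maximum gives a start of hour 3, and it finishes at 3 + 6 = hour 9.
Heat treatment has to wait for deburring (finishes hour 9, plus 3-hour gap → hour 12); material receipt (finishes hour 2); cutting (finishes hour 3). The latest of these is hour 12, so heat treatment runs hour 12 to 12 + 3 = hour 15.
All tasks are finished once the last one completes. Finish times: Material receipt at 2, Cutting at 3, Deburring at 9, Heat treatment at 15. The latest is hour 15.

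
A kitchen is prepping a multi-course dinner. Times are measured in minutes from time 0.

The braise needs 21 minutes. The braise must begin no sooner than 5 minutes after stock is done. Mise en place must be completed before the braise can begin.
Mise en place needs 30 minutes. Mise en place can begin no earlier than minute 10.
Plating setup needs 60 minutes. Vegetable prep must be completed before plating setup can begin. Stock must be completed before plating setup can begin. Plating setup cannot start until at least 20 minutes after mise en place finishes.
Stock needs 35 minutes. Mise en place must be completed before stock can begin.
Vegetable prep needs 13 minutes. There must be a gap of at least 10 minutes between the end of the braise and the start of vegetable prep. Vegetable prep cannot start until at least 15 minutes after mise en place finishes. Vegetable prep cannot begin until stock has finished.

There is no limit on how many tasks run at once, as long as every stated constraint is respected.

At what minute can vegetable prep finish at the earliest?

After its own release at minute 10, mise en place can start at minute 10 and finishes at minute 40.
After mise en place (finishes minute 40), stock can start at minute 40 and finishes at minute 75.
The braise has to wait for stock (finishes minute 75, plus 5-minute gap → minute 80); mise en place (finishes minute 40). The latest of these is minute 80, so the braise runs minute 80 to 80 + 21 = minute 101.
Vegetable prep cannot start until the braise (finishes minute 101, plus 10-minute gap → minute 111); mise en place (finishes minute 40, plus 15-minute gap → minute 55); stock (finishes minute 75). The controlling bound is minute 111, so vegetable prep finishes at 111 + 13 = minute 124.

124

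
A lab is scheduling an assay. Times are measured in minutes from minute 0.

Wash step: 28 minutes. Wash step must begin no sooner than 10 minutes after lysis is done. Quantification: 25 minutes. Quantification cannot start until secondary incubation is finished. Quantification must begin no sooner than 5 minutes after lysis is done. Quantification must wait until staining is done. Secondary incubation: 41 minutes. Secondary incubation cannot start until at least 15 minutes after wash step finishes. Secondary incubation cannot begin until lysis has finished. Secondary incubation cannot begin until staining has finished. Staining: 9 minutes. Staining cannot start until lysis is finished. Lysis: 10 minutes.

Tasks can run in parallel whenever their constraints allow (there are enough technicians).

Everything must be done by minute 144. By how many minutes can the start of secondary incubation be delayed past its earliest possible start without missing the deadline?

Lysis can start immediately at minute 0; it finishes at minute 10.
Staining cannot begin until lysis (finishes minute 10). It runs from minute 10 to 10 + 9 = minute 19.
After lysis (finishes minute 10, plus 10-minute gap → minute 20), wash step can start at minute 20 and finishes at minute 48.
Secondary incubation cannot start until wash step (finishes minute 48, plus 15-minute gap → minute 63); lysis (finishes minute 10); staining (finishes minute 19). The controlling bound is minute 63, so secondary incubation finishes at 63 + 41 = minute 104.

Working backward from the deadline:
To finish by minute 144, quantification (duration 25) must start no later than minute 119.
Secondary incubation must finish before quantification (must start by minute 119). With a 41-minute duration, secondary incubation must start by 119 − 41 = minute 78.
So secondary incubation can start as early as minute 63 and as late as minute 78, giving 78 − 63 = 15 minutes of slack.

15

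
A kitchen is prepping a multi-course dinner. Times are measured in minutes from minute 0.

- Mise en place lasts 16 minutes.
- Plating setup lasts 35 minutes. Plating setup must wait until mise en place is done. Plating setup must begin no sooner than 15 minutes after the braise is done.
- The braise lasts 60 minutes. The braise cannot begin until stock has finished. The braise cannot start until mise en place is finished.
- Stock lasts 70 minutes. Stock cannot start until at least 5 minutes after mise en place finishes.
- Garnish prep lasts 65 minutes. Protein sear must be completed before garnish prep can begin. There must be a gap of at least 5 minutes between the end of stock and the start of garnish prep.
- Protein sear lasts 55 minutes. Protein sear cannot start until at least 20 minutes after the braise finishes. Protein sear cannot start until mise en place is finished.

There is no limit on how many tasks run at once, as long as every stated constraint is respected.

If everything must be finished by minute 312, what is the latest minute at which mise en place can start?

21

Nothing follows garnish prep; the deadline of minute 312 is its only limit. It must start by 312 − 65 = minute 247.
Protein sear has to be done before garnish prep (must start by minute 247). That means finishing by minute 247, i.e. starting by 247 − 55 = minute 192.
Nothing follows plating setup; the deadline of minute 312 is its only limit. It must start by 312 − 35 = minute 277.
The braise must finish in time for protein sear (must start by minute 192, minus 20-minute gap → minute 172); plating setup (must start by minute 277, minus 15-minute gap → minute 262). The tightest is minute 172, so the braise must start by 172 − 60 = minute 112.
For stock: the braise (must start by minute 112); garnish prep (must start by minute 247, minus 5-minute gap → minute 242). The most restrictive is minute 112; with a 70-minute duration, stock must start by minute 42.
For mise en place: stock (must start by minute 42, minus 5-minute gap → minute 37); the braise (must start by minute 112); protein sear (must start by minute 192); plating setup (must start by minute 277). The most restrictive is minute 37; with a 16-minute duration, mise en place must start by minute 21.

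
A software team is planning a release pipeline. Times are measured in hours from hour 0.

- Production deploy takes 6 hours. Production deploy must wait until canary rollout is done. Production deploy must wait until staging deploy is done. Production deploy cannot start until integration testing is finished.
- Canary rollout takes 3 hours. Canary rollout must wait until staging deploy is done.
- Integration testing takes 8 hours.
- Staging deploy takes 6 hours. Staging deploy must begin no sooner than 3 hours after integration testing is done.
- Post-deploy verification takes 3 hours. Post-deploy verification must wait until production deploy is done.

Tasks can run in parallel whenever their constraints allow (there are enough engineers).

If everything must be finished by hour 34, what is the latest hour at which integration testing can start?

5

Post-deploy verification must finish by hour 34; it takes 3 hours, so it must start by 34 − 3 = hour 31.
Production deploy has to be done before post-deploy verification (must start by hour 31). That means finishing by hour 31, i.e. starting by 31 − 6 = hour 25.
Canary rollout has to be done before production deploy (must start by hour 25). That means finishing by hour 25, i.e. starting by 25 − 3 = hour 22.
For staging deploy: canary rollout (must start by hour 22); production deploy (must start by hour 25). The most restrictive is hour 22; with a 6-hour duration, staging deploy must start by hour 16.
Integration testing has several dependents: staging deploy (must start by hour 16, minus 3-hour gap → hour 13); production deploy (must start by hour 25). The earliest of those limits is hour 13, so integration testing must start by 13 − 8 = hour 5.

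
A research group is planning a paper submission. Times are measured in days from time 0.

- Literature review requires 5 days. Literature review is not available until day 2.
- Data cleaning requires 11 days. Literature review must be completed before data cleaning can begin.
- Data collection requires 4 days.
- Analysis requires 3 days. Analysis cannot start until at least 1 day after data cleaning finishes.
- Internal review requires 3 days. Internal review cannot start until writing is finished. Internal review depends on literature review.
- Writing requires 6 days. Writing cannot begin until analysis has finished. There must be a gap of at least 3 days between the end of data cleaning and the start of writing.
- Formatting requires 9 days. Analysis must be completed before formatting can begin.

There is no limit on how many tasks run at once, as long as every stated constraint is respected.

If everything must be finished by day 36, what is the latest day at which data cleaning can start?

12

Internal review must finish by day 36; it takes 3 days, so it must start by 36 − 3 = day 33.
Writing has to be done before internal review (must start by day 33). That means finishing by day 33, i.e. starting by 33 − 6 = day 27.
To finish by day 36, formatting (duration 9) must start no later than day 27.
For analysis: writing (must start by day 27); formatting (must start by day 27). The most restrictive is day 27; with a 3-day duration, analysis must start by day 24.
For data cleaning: analysis (must start by day 24, minus 1-day gap → day 23); writing (must start by day 27, minus 3-day gap → day 24). The most restrictive is day 23; with an 11-day duration, data cleaning must start by day 12.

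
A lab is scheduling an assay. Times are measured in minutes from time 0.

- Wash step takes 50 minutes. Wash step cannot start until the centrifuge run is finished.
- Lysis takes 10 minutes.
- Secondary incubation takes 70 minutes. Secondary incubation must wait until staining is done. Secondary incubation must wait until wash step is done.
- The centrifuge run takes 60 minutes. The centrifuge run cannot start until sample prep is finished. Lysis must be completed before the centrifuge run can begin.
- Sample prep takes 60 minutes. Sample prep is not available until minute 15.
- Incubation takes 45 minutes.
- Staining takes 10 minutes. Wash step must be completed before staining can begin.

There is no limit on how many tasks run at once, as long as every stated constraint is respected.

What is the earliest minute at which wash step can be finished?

Lysis can start immediately at minute 0; it finishes at minute 10.
Sample prep waits on its own release at minute 15, so it starts at minute 15 and finishes at 15 + 60 = minute 75.
The centrifuge run cannot start until sample prep (finishes minute 75); lysis (finishes minute 10). The controlling bound is minute 75, so the centrifuge run finishes at 75 + 60 = minute 135.
Wash step waits on the centrifuge run (finishes minute 135), so it starts at minute 135 and finishes at 135 + 50 = minute 185.

185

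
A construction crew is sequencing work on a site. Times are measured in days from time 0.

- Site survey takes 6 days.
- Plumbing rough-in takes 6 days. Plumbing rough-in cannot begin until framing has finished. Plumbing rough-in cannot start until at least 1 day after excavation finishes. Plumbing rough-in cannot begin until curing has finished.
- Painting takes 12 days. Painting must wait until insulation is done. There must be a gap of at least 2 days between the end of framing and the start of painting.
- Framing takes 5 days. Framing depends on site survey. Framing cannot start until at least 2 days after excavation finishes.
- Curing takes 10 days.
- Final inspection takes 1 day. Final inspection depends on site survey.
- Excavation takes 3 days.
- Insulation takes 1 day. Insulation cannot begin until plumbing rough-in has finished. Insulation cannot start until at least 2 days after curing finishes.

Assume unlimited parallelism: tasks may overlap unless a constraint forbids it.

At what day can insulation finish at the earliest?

Nothing blocks curing, so it runs from day 0 to day 10.
Excavation has no prerequisites, so it starts at day 0 and finishes at day 3.
Nothing blocks site survey, so it runs from day 0 to day 6.
For framing: site survey (finishes day 6); excavation (finishes day 3, plus 2-day gap → day 5). Taking the maximum gives a start of day 6, and it finishes at 6 + 5 = day 11.
For plumbing rough-in: framing (finishes day 11); excavation (finishes day 3, plus 1-day gap → day 4); curing (finishes day 10). Taking the maximum gives a start of day 11, and it finishes at 11 + 6 = day 17.
Insulation cannot start until plumbing rough-in (finishes day 17); curing (finishes day 10, plus 2-day gap → day 12). The controlling bound is day 17, so insulation finishes at 17 + 1 = day 18.

18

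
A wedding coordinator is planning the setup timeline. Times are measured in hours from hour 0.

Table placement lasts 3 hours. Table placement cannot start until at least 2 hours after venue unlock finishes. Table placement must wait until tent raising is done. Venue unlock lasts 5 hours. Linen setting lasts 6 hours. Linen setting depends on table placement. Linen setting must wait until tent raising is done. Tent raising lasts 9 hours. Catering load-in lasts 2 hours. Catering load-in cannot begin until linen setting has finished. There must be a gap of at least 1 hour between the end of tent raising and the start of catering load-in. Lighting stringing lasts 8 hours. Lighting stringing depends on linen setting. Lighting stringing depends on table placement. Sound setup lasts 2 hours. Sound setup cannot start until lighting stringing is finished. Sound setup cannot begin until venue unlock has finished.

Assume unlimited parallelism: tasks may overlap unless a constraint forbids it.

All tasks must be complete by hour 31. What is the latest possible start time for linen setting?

To finish by hour 31, sound setup (duration 2) must start no later than hour 29.
Lighting stringing must finish before sound setup (must start by hour 29). With an 8-hour duration, lighting stringing must start by 29 − 8 = hour 21.
To finish by hour 31, catering load-in (duration 2) must start no later than hour 29.
Linen setting has several dependents: lighting stringing (must start by hour 21); catering load-in (must start by hour 29). The earliest of those limits is hour 21, so linen setting must start by 21 − 6 = hour 15.

15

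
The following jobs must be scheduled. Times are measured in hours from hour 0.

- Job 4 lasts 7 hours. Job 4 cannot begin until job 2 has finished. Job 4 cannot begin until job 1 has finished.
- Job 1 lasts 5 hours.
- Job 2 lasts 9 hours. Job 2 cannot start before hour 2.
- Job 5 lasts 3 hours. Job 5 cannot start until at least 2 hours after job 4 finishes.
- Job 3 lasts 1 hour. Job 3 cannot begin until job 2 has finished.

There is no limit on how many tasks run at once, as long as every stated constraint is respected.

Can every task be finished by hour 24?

Yes

After its own release at hour 2, job 2 can start at hour 2 and finishes at hour 11.
Job 3 cannot begin until job 2 (finishes hour 11). It runs from hour 11 to 11 + 1 = hour 12.
Job 1 has no prerequisites, so it starts at hour 0 and finishes at hour 5.
Job 4 has to wait for job 2 (finishes hour 11); job 1 (finishes hour 5). The latest of these is hour 11, so job 4 runs hour 11 to 11 + 7 = hour 18.
After job 4 (finishes hour 18, plus 2-hour gap → hour 20), job 5 can start at hour 20 and finishes at hour 23.
Every task is finished by hour 23, which is no later than the deadline of 24, so the schedule is feasible.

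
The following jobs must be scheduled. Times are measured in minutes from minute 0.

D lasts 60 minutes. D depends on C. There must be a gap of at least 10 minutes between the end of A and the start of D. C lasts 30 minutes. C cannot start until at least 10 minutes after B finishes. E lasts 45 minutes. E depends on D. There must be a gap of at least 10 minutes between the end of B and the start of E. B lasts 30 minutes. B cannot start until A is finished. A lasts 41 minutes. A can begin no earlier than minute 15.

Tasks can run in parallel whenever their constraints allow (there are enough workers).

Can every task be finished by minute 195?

A cannot begin until its own release at minute 15. It runs from minute 15 to 15 + 41 = minute 56.
B waits on A (finishes minute 56), so it starts at minute 56 and finishes at 56 + 30 = minute 86.
C cannot begin until B (finishes minute 86, plus 10-minute gap → minute 96). It runs from minute 96 to 96 + 30 = minute 126.
For D: C (finishes minute 126); A (finishes minute 56, plus 10-minute gap → minute 66). Taking the maximum gives a start of minute 126, and it finishes at 126 + 60 = minute 186.
E has to wait for D (finishes minute 186); B (finishes minute 86, plus 10-minute gap → minute 96). The latest of these is minute 186, so E runs minute 186 to 186 + 45 = minute 231.
The earliest everything can be done is minute 231, which is after the deadline of 195, so it is not possible.

No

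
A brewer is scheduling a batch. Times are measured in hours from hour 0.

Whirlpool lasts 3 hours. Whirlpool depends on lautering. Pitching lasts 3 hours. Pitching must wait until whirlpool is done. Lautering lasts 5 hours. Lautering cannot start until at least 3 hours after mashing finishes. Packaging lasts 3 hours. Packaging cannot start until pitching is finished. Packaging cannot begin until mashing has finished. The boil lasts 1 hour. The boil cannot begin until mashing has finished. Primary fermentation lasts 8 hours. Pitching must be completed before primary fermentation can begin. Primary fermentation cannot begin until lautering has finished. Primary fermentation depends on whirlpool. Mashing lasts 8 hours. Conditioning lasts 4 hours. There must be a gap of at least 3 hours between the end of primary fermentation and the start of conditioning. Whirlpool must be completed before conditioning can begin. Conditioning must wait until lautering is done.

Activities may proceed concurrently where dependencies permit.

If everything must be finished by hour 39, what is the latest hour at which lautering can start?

Conditioning has no dependents, so it just needs to finish by hour 39. Starting by 39 − 4 = hour 35 achieves that.
Primary fermentation must finish before conditioning (must start by hour 35, minus 3-hour gap → hour 32). With an 8-hour duration, primary fermentation must start by 32 − 8 = hour 24.
To finish by hour 39, packaging (duration 3) must start no later than hour 36.
For pitching: primary fermentation (must start by hour 24); packaging (must start by hour 36). The most restrictive is hour 24; with a 3-hour duration, pitching must start by hour 21.
Whirlpool must finish in time for pitching (must start by hour 21); primary fermentation (must start by hour 24); conditioning (must start by hour 35). The tightest is hour 21, so whirlpool must start by 21 − 3 = hour 18.
For lautering: whirlpool (must start by hour 18); primary fermentation (must start by hour 24); conditioning (must start by hour 35). The most restrictive is hour 18; with a 5-hour duration, lautering must start by hour 13.

13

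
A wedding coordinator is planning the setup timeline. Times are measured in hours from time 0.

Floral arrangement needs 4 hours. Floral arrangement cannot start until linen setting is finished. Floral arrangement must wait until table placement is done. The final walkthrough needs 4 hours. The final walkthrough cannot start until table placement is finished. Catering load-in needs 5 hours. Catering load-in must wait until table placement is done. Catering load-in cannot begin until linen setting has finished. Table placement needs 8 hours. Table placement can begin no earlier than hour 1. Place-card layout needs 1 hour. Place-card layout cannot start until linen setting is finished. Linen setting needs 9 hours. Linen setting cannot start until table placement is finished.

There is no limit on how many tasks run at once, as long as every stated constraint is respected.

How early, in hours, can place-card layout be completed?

19

Table placement cannot begin until its own release at hour 1. It runs from hour 1 to 1 + 8 = hour 9.
Linen setting waits on table placement (finishes hour 9), so it starts at hour 9 and finishes at 9 + 9 = hour 18.
Place-card layout waits on linen setting (finishes hour 18), so it starts at hour 18 and finishes at 18 + 1 = hour 19.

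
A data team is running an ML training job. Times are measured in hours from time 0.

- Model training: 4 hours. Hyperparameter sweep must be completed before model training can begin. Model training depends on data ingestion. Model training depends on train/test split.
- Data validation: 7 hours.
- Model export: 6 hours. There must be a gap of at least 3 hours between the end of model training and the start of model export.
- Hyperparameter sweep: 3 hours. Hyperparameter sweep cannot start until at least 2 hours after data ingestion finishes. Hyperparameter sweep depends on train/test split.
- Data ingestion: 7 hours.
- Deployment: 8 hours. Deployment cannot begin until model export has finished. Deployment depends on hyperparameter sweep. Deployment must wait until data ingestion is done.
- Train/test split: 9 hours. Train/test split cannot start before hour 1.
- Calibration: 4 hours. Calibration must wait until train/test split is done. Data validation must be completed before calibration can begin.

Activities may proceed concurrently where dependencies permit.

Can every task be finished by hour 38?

After its own release at hour 1, train/test split can start at hour 1 and finishes at hour 10.
Nothing blocks data validation, so it runs from hour 0 to hour 7.
Calibration has to wait for train/test split (finishes hour 10); data validation (finishes hour 7). The latest of these is hour 10, so calibration runs hour 10 to 10 + 4 = hour 14.
Nothing blocks data ingestion, so it runs from hour 0 to hour 7.
Hyperparameter sweep needs all of data ingestion (finishes hour 7, plus 2-hour gap → hour 9); train/test split (finishes hour 10). That puts its earliest start at hour 10; it finishes at 10 + 3 = hour 13.
For model training: hyperparameter sweep (finishes hour 13); data ingestion (finishes hour 7); train/test split (finishes hour 10). Taking the maximum gives a start of hour 13, and it finishes at 13 + 4 = hour 17.
After model training (finishes hour 17, plus 3-hour gap → hour 20), model export can start at hour 20 and finishes at hour 26.
Deployment has to wait for model export (finishes hour 26); hyperparameter sweep (finishes hour 13); data ingestion (finishes hour 7). The latest of these is hour 26, so deployment runs hour 26 to 26 + 8 = hour 34.
Every task is finished by hour 34, which is no later than the deadline of 38, so the schedule is feasible.

Yes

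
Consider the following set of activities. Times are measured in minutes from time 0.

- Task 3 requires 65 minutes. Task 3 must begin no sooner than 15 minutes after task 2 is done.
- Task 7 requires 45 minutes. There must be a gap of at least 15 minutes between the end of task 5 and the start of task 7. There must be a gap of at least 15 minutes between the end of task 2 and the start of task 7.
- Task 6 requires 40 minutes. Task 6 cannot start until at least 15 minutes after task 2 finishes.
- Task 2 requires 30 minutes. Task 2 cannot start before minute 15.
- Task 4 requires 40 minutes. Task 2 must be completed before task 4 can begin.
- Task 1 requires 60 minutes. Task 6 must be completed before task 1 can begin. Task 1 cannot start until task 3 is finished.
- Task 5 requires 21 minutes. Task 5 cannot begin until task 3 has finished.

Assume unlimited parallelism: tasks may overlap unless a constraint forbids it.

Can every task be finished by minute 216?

Task 2 cannot begin until its own release at minute 15. It runs from minute 15 to 15 + 30 = minute 45.
After task 2 (finishes minute 45, plus 15-minute gap → minute 60), task 6 can start at minute 60 and finishes at minute 100.
Task 4 waits on task 2 (finishes minute 45), so it starts at minute 45 and finishes at 45 + 40 = minute 85.
After task 2 (finishes minute 45, plus 15-minute gap → minute 60), task 3 can start at minute 60 and finishes at minute 125.
After task 3 (finishes minute 125), task 5 can start at minute 125 and finishes at minute 146.
Task 7 has to wait for task 5 (finishes minute 146, plus 15-minute gap → minute 161); task 2 (finishes minute 45, plus 15-minute gap → minute 60). The latest of these is minute 161, so task 7 runs minute 161 to 161 + 45 = minute 206.
Task 1 needs all of task 6 (finishes minute 100); task 3 (finishes minute 125). That puts its earliest start at minute 125; it finishes at 125 + 60 = minute 185.
Every task is finished by minute 206, which is no later than the deadline of 216, so the schedule is feasible.

Yes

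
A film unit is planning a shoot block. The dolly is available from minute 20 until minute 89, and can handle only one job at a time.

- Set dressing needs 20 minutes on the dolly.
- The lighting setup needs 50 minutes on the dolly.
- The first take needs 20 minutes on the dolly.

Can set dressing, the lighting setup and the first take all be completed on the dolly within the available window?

No

The dolly window is 89 − 20 = 69 minutes.
Running back to back, the jobs need 20 + 50 + 20 = 90 minutes on the dolly.
Since 90 > 69, they cannot all fit.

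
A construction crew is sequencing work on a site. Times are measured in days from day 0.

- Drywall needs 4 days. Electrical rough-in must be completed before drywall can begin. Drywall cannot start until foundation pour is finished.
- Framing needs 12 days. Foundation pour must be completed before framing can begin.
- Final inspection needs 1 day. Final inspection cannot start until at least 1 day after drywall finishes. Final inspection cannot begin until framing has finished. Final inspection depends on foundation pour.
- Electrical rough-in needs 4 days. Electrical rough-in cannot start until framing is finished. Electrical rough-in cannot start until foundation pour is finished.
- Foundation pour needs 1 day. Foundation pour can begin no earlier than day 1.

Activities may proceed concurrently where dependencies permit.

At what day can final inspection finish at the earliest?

Foundation pour cannot begin until its own release at day 1. It runs from day 1 to 1 + 1 = day 2.
Framing waits on foundation pour (finishes day 2), so it starts at day 2 and finishes at 2 + 12 = day 14.
Electrical rough-in cannot start until framing (finishes day 14); foundation pour (finishes day 2). The controlling bound is day 14, so electrical rough-in finishes at 14 + 4 = day 18.
Drywall cannot start until electrical rough-in (finishes day 18); foundation pour (finishes day 2). The controlling bound is day 18, so drywall finishes at 18 + 4 = day 22.
For final inspection: drywall (finishes day 22, plus 1-day gap → day 23); framing (finishes day 14); foundation pour (finishes day 2). Taking the maximum gives a start of day 23, and it finishes at 23 + 1 = day 24.

24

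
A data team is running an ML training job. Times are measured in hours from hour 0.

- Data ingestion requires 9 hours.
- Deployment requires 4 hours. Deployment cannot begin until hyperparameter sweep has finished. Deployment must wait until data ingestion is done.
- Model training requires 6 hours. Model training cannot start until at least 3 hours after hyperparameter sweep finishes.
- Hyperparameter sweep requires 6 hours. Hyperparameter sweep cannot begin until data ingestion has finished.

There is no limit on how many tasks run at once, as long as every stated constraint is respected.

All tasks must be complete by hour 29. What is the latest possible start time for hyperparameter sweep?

Nothing follows model training; the deadline of hour 29 is its only limit. It must start by 29 − 6 = hour 23.
Nothing follows deployment; the deadline of hour 29 is its only limit. It must start by 29 − 4 = hour 25.
Hyperparameter sweep must finish in time for model training (must start by hour 23, minus 3-hour gap → hour 20); deployment (must start by hour 25). The tightest is hour 20, so hyperparameter sweep must start by 20 − 6 = hour 14.

14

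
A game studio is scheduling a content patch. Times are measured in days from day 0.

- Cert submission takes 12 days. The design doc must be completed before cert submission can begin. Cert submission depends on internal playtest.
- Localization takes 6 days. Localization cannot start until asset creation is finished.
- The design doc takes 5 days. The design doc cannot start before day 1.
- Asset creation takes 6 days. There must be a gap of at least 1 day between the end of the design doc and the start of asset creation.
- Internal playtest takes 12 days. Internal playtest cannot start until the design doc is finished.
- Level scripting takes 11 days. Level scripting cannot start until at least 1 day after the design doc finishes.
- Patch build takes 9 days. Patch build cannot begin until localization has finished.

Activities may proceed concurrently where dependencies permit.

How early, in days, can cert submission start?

18

After its own release at day 1, the design doc can start at day 1 and finishes at day 6.
Internal playtest cannot begin until the design doc (finishes day 6). It runs from day 6 to 6 + 12 = day 18.
Cert submission waits on the design doc (finishes day 6); internal playtest (finishes day 18). The latest of these is day 18, which is the earliest cert submission can start.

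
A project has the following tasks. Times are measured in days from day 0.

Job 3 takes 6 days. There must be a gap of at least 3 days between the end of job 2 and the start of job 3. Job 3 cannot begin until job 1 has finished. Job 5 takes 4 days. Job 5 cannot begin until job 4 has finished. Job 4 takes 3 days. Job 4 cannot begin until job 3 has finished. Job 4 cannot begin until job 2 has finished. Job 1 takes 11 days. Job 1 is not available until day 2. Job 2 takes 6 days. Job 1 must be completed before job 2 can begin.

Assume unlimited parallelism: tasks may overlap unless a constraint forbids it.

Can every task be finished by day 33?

Job 1 cannot begin until its own release at day 2. It runs from day 2 to 2 + 11 = day 13.
After job 1 (finishes day 13), job 2 can start at day 13 and finishes at day 19.
Job 3 has to wait for job 2 (finishes day 19, plus 3-day gap → day 22); job 1 (finishes day 13). The latest of these is day 22, so job 3 runs day 22 to 22 + 6 = day 28.
Job 4 has to wait for job 3 (finishes day 28); job 2 (finishes day 19). The latest of these is day 28, so job 4 runs day 28 to 28 + 3 = day 31.
After job 4 (finishes day 31), job 5 can start at day 31 and finishes at day 35.
The earliest everything can be done is day 35, which is after the deadline of 33, so it is not possible.

No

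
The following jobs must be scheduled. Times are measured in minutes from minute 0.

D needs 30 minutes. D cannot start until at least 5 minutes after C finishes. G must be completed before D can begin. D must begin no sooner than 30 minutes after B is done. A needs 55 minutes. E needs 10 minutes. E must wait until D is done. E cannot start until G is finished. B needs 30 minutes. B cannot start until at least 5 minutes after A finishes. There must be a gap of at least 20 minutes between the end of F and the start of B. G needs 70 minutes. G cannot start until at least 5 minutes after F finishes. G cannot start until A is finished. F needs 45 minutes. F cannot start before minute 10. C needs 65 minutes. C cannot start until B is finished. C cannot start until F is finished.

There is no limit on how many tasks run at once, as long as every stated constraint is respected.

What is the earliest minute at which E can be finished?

After its own release at minute 10, F can start at minute 10 and finishes at minute 55.
A has no prerequisites, so it starts at minute 0 and finishes at minute 55.
G cannot start until F (finishes minute 55, plus 5-minute gap → minute 60); A (finishes minute 55). The controlling bound is minute 60, so G finishes at 60 + 70 = minute 130.
B needs all of A (finishes minute 55, plus 5-minute gap → minute 60); F (finishes minute 55, plus 20-minute gap → minute 75). That puts its earliest start at minute 75; it finishes at 75 + 30 = minute 105.
C needs all of B (finishes minute 105); F (finishes minute 55). That puts its earliest start at minute 105; it finishes at 105 + 65 = minute 170.
D needs all of C (finishes minute 170, plus 5-minute gap → minute 175); G (finishes minute 130); B (finishes minute 105, plus 30-minute gap → minute 135). That puts its earliest start at minute 175; it finishes at 175 + 30 = minute 205.
E has to wait for D (finishes minute 205); G (finishes minute 130). The latest of these is minute 205, so E runs minute 205 to 205 + 10 = minute 215.

215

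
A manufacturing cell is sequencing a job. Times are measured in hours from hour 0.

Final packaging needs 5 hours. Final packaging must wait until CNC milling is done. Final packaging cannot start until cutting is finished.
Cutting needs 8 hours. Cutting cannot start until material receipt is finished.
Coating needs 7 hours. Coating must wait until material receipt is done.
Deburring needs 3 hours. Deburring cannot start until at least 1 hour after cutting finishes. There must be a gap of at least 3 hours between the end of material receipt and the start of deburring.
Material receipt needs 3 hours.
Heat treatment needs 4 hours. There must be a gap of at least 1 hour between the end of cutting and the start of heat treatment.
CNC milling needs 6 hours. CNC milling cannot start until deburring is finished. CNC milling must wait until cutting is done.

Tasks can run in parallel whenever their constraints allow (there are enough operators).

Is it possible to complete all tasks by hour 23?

Material receipt has no prerequisites, so it starts at hour 0 and finishes at hour 3.
Coating cannot begin until material receipt (finishes hour 3). It runs from hour 3 to 3 + 7 = hour 10.
Cutting cannot begin until material receipt (finishes hour 3). It runs from hour 3 to 3 + 8 = hour 11.
After cutting (finishes hour 11, plus 1-hour gap → hour 12), heat treatment can start at hour 12 and finishes at hour 16.
Deburring cannot start until cutting (finishes hour 11, plus 1-hour gap → hour 12); material receipt (finishes hour 3, plus 3-hour gap → hour 6). The controlling bound is hour 12, so deburring finishes at 12 + 3 = hour 15.
CNC milling needs all of deburring (finishes hour 15); cutting (finishes hour 11). That puts its earliest start at hour 15; it finishes at 15 + 6 = hour 21.
Final packaging has to wait for CNC milling (finishes hour 21); cutting (finishes hour 11). The latest of these is hour 21, so final packaging runs hour 21 to 21 + 5 = hour 26.
The earliest everything can be done is hour 26, which is after the deadline of 23, so it is not possible.

No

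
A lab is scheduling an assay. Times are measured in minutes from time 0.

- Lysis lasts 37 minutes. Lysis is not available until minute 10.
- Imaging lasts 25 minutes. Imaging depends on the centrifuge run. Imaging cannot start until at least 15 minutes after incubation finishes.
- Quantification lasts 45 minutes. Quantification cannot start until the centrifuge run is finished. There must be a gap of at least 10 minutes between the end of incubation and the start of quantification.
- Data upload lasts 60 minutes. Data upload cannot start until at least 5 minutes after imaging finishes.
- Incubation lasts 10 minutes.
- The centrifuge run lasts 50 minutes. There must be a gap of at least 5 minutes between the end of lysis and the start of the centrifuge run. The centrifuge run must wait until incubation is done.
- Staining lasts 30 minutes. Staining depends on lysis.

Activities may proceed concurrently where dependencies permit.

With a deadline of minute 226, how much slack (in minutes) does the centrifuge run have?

Incubation can start immediately at minute 0; it finishes at minute 10.
Lysis waits on its own release at minute 10, so it starts at minute 10 and finishes at 10 + 37 = minute 47.
The centrifuge run has to wait for lysis (finishes minute 47, plus 5-minute gap → minute 52); incubation (finishes minute 10). The latest of these is minute 52, so the centrifuge run runs minute 52 to 52 + 50 = minute 102.

Working backward from the deadline:
To finish by minute 226, data upload (duration 60) must start no later than minute 166.
Imaging has to be done before data upload (must start by minute 166, minus 5-minute gap → minute 161). That means finishing by minute 161, i.e. starting by 161 − 25 = minute 136.
To finish by minute 226, quantification (duration 45) must start no later than minute 181.
For the centrifuge run: imaging (must start by minute 136); quantification (must start by minute 181). The most restrictive is minute 136; with a 50-minute duration, the centrifuge run must start by minute 86.
So the centrifuge run can start as early as minute 52 and as late as minute 86, giving 86 − 52 = 34 minutes of slack.

34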